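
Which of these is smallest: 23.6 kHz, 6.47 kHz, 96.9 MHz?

6.47 kHz

23.6 kHz = 23600 Hz
6.47 kHz = 6470 Hz
96.9 MHz = 96900000 Hz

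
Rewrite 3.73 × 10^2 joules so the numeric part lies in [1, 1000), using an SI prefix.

373 joules

= 373 joules; mantissa already in [1, 1000).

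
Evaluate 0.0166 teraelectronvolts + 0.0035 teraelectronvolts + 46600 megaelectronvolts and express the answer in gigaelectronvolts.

66.7 gigaelectronvolts

In gigaelectronvolts:
  0.0166 teraelectronvolts = 0.0166 × 10^3 gigaelectronvolts = 16.6
  0.0035 teraelectronvolts = 0.0035 × 10^3 gigaelectronvolts = 3.5
  46600 megaelectronvolts = 46600 × 10^-3 gigaelectronvolts = 46.6
Sum: 16.6 + 3.5 + 46.6 = 66.7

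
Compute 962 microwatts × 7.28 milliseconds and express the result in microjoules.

962 × 10^-6 × 7.28 × 10^-3 = 7003.36 × 10^-9 J

7.00336 microjoules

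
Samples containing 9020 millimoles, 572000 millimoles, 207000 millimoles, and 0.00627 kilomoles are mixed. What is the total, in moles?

794.29 moles

In moles:
  9020 millimoles = 9020 × 10^-3 moles = 9.02
  572000 millimoles = 572000 × 10^-3 moles = 572
  207000 millimoles = 207000 × 10^-3 moles = 207
  0.00627 kilomoles = 0.00627 × 10^3 moles = 6.27
Sum: 9.02 + 572 + 207 + 6.27 = 794.29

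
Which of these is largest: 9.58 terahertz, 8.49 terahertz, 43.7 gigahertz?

9.58 terahertz

9.58 terahertz = 9580000000000 hertz
8.49 terahertz = 8490000000000 hertz
43.7 gigahertz = 43700000000 hertz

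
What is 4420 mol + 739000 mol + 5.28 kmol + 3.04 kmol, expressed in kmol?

751.74 kmol

In kmol:
  4420 mol = 4420 × 10⁻³ kmol = 4.42
  739000 mol = 739000 × 10⁻³ kmol = 739
  5.28 kmol → 5.28
  3.04 kmol → 3.04
Sum: 4.42 + 739 + 5.28 + 3.04 = 751.74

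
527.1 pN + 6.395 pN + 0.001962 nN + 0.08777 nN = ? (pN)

In pN:
  527.1 pN → 527.1
  6.395 pN → 6.395
  0.001962 nN = 0.001962 × 10^3 pN = 1.962
  0.08777 nN = 0.08777 × 10^3 pN = 87.77
Sum: 527.1 + 6.395 + 1.962 + 87.77 = 623.227

623.227 pN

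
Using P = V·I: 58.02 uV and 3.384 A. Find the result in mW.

0.19633968 mW

58.02 × 10^-6 × 3.384 = 196.33968 × 10^-6 W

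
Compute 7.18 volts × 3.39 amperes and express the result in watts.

24.3402 watts

7.18 × 3.39 = 24.3402 W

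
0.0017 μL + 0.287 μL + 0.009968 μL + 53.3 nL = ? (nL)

351.968 nL

In nL:
  0.0017 μL = 0.0017 × 10^3 nL = 1.7
  0.287 μL = 0.287 × 10^3 nL = 287
  0.009968 μL = 0.009968 × 10^3 nL = 9.968
  53.3 nL → 53.3
Sum: 1.7 + 287 + 9.968 + 53.3 = 351.968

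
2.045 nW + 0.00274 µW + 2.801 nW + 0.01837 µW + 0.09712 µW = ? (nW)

123.076 nW

In nW:
  2.045 nW → 2.045
  0.00274 µW = 0.00274 × 10³ nW = 2.74
  2.801 nW → 2.801
  0.01837 µW = 0.01837 × 10³ nW = 18.37
  0.09712 µW = 0.09712 × 10³ nW = 97.12
Sum: 2.045 + 2.74 + 2.801 + 18.37 + 97.12 = 123.076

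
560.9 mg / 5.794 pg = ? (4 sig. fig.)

96810000000

(560.9e-3) / (5.794e-12) = 96.807e9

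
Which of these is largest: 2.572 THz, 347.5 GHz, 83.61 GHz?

2.572 THz = 2572000000000 Hz
347.5 GHz = 347500000000 Hz
83.61 GHz = 83610000000 Hz

2.572 THz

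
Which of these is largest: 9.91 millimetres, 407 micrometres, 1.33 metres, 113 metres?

113 metres

9.91 millimetres = 0.00991 metres
407 micrometres = 0.000407 metres
1.33 metres = 1.33 metres
113 metres = 113 metres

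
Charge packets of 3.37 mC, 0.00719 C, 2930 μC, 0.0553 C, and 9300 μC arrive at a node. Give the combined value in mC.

78.09 mC

In mC:
  3.37 mC → 3.37
  0.00719 C = 0.00719e3 mC = 7.19
  2930 μC = 2930e-3 mC = 2.93
  0.0553 C = 0.0553e3 mC = 55.3
  9300 μC = 9300e-3 mC = 9.3
Sum: 3.37 + 7.19 + 2.93 + 55.3 + 9.3 = 78.09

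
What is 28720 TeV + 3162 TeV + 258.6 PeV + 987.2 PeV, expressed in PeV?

In PeV:
  28720 TeV = 28720 × 10⁻³ PeV = 28.72
  3162 TeV = 3162 × 10⁻³ PeV = 3.162
  258.6 PeV → 258.6
  987.2 PeV → 987.2
Sum: 28.72 + 3.162 + 258.6 + 987.2 = 1277.682

1277.682 PeV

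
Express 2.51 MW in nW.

2510000000000000 nW

mega = 1e6, nano = 1e-9; factor is 1e15.
2.51 × 1e15 = 2510000000000000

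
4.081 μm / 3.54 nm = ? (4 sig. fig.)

1153

(4.081e-6) / (3.54e-9) = 1.1528e3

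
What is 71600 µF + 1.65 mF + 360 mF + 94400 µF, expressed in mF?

In mF:
  71600 µF = 71600 × 10^-3 mF = 71.6
  1.65 mF → 1.65
  360 mF → 360
  94400 µF = 94400 × 10^-3 mF = 94.4
Sum: 71.6 + 1.65 + 360 + 94.4 = 527.65

527.65 mF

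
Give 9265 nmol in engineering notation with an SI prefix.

= 9.265 × 10^-6 mol; 10^-6 is micro.

9.265 μmol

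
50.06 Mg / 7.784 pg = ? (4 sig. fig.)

(50.06 × 10⁶) / (7.784 × 10⁻¹²) = 6.4311 × 10¹⁸

6431000000000000000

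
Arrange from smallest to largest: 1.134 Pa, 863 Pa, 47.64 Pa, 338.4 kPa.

1.134 Pa = 1.134 Pa
863 Pa = 863 Pa
47.64 Pa = 47.64 Pa
338.4 kPa = 338400 Pa

1.134 Pa < 47.64 Pa < 863 Pa < 338.4 kPa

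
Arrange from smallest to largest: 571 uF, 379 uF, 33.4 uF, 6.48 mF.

33.4 uF < 379 uF < 571 uF < 6.48 mF

571 uF = 0.000571 F
379 uF = 0.000379 F
33.4 uF = 0.0000334 F
6.48 mF = 0.00648 F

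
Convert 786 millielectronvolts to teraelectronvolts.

0.000000000000786 teraelectronvolts

milli = 10^-3, tera = 10^12; factor is 10^-15.
786 × 10^-15 = 0.000000000000786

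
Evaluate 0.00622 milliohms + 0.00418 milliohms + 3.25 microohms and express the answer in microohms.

In microohms:
  0.00622 milliohms = 0.00622 × 10^3 microohms = 6.22
  0.00418 milliohms = 0.00418 × 10^3 microohms = 4.18
  3.25 microohms → 3.25
Sum: 6.22 + 4.18 + 3.25 = 13.65

13.65 microohms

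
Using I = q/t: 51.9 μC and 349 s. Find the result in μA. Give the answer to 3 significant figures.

0.149 μA

(51.9 × 10^-6) / (349) = 0.14871 × 10^-6 A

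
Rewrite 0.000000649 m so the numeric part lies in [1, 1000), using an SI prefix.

= 649 × 10^-9 m; 10^-9 is nano.

649 nm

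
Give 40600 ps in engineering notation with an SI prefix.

= 40.6 × 10⁻⁹ s; 10⁻⁹ is nano.

40.6 ns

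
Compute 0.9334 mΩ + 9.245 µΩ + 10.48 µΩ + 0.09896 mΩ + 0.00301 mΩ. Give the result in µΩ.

1055.095 µΩ

In µΩ:
  0.9334 mΩ = 0.9334e3 µΩ = 933.4
  9.245 µΩ → 9.245
  10.48 µΩ → 10.48
  0.09896 mΩ = 0.09896e3 µΩ = 98.96
  0.00301 mΩ = 0.00301e3 µΩ = 3.01
Sum: 933.4 + 9.245 + 10.48 + 98.96 + 3.01 = 1055.095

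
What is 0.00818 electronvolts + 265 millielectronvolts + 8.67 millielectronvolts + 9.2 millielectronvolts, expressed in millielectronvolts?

291.05 millielectronvolts

In millielectronvolts:
  0.00818 electronvolts = 0.00818e3 millielectronvolts = 8.18
  265 millielectronvolts → 265
  8.67 millielectronvolts → 8.67
  9.2 millielectronvolts → 9.2
Sum: 8.18 + 265 + 8.67 + 9.2 = 291.05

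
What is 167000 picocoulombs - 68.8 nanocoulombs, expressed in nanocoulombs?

In nanocoulombs:
  167000 picocoulombs = 167000e-3 nanocoulombs = 167
  68.8 nanocoulombs → 68.8
Difference: 167 - 68.8 = 98.2

98.2 nanocoulombs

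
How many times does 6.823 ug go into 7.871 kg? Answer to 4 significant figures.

(7.871 × 10³) / (6.823 × 10⁻⁶) = 1.1536 × 10⁹

1154000000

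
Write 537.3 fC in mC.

femto = 10^-15, milli = 10^-3; factor is 10^-12.
537.3 × 10^-12 = 0.0000000005373

0.0000000005373 mC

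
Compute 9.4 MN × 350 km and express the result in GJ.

3290 GJ

9.4 × 10^6 × 350 × 10^3 = 3290 × 10^9 J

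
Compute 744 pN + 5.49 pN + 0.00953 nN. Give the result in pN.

In pN:
  744 pN → 744
  5.49 pN → 5.49
  0.00953 nN = 0.00953e3 pN = 9.53
Sum: 744 + 5.49 + 9.53 = 759.02

759.02 pN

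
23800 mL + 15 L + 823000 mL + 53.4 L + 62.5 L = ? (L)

977.7 L

In L:
  23800 mL = 23800 × 10⁻³ L = 23.8
  15 L → 15
  823000 mL = 823000 × 10⁻³ L = 823
  53.4 L → 53.4
  62.5 L → 62.5
Sum: 23.8 + 15 + 823 + 53.4 + 62.5 = 977.7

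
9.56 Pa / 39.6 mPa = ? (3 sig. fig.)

(9.56) / (39.6e-3) = 0.2414e3

241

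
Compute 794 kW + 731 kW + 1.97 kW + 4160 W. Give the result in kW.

1531.13 kW

In kW:
  794 kW → 794
  731 kW → 731
  1.97 kW → 1.97
  4160 W = 4160 × 10^-3 kW = 4.16
Sum: 794 + 731 + 1.97 + 4.16 = 1531.13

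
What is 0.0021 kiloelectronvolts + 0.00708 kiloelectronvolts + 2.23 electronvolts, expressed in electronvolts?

11.41 electronvolts

In electronvolts:
  0.0021 kiloelectronvolts = 0.0021 × 10^3 electronvolts = 2.1
  0.00708 kiloelectronvolts = 0.00708 × 10^3 electronvolts = 7.08
  2.23 electronvolts → 2.23
Sum: 2.1 + 7.08 + 2.23 = 11.41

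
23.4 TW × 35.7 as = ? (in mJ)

23.4 × 10^12 × 35.7 × 10^-18 = 835.38 × 10^-6 J

0.83538 mJ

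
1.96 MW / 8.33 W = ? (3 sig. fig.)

(1.96 × 10^6) / (8.33) = 0.2353 × 10^6

235000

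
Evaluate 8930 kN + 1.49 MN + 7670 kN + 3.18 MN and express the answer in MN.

In MN:
  8930 kN = 8930 × 10^-3 MN = 8.93
  1.49 MN → 1.49
  7670 kN = 7670 × 10^-3 MN = 7.67
  3.18 MN → 3.18
Sum: 8.93 + 1.49 + 7.67 + 3.18 = 21.27

21.27 MN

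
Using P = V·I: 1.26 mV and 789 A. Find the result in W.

0.99414 W

1.26e-3 × 789 = 994.14e-3 W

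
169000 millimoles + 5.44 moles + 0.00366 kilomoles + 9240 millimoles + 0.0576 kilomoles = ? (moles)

244.94 moles

In moles:
  169000 millimoles = 169000e-3 moles = 169
  5.44 moles → 5.44
  0.00366 kilomoles = 0.00366e3 moles = 3.66
  9240 millimoles = 9240e-3 moles = 9.24
  0.0576 kilomoles = 0.0576e3 moles = 57.6
Sum: 169 + 5.44 + 3.66 + 9.24 + 57.6 = 244.94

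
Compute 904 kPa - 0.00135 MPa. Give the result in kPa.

902.65 kPa

In kPa:
  904 kPa → 904
  0.00135 MPa = 0.00135 × 10^3 kPa = 1.35
Difference: 904 - 1.35 = 902.65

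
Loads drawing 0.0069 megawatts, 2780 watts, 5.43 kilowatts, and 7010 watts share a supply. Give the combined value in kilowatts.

In kilowatts:
  0.0069 megawatts = 0.0069 × 10³ kilowatts = 6.9
  2780 watts = 2780 × 10⁻³ kilowatts = 2.78
  5.43 kilowatts → 5.43
  7010 watts = 7010 × 10⁻³ kilowatts = 7.01
Sum: 6.9 + 2.78 + 5.43 + 7.01 = 22.12

22.12 kilowatts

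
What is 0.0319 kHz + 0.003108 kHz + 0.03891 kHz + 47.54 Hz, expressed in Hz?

121.458 Hz

In Hz:
  0.0319 kHz = 0.0319 × 10^3 Hz = 31.9
  0.003108 kHz = 0.003108 × 10^3 Hz = 3.108
  0.03891 kHz = 0.03891 × 10^3 Hz = 38.91
  47.54 Hz → 47.54
Sum: 31.9 + 3.108 + 38.91 + 47.54 = 121.458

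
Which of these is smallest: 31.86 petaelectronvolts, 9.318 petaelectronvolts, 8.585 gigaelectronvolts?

31.86 petaelectronvolts = 31860000000000000 electronvolts
9.318 petaelectronvolts = 9318000000000000 electronvolts
8.585 gigaelectronvolts = 8585000000 electronvolts

8.585 gigaelectronvolts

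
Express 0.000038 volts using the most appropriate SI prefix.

= 38 × 10⁻⁶ volts; 10⁻⁶ is micro.

38 microvolts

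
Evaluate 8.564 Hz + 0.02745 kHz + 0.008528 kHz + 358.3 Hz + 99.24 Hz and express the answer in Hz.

In Hz:
  8.564 Hz → 8.564
  0.02745 kHz = 0.02745e3 Hz = 27.45
  0.008528 kHz = 0.008528e3 Hz = 8.528
  358.3 Hz → 358.3
  99.24 Hz → 99.24
Sum: 8.564 + 27.45 + 8.528 + 358.3 + 99.24 = 502.082

502.082 Hz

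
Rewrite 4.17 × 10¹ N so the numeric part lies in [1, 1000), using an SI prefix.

= 41.7 N; mantissa already in [1, 1000).

41.7 N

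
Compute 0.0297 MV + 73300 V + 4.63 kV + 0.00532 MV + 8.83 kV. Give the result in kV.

In kV:
  0.0297 MV = 0.0297 × 10³ kV = 29.7
  73300 V = 73300 × 10⁻³ kV = 73.3
  4.63 kV → 4.63
  0.00532 MV = 0.00532 × 10³ kV = 5.32
  8.83 kV → 8.83
Sum: 29.7 + 73.3 + 4.63 + 5.32 + 8.83 = 121.78

121.78 kV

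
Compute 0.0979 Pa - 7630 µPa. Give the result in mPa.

90.27 mPa

In mPa:
  0.0979 Pa = 0.0979 × 10^3 mPa = 97.9
  7630 µPa = 7630 × 10^-3 mPa = 7.63
Difference: 97.9 - 7.63 = 90.27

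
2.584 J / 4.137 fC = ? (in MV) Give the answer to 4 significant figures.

(2.584) / (4.137 × 10^-15) = 0.624607 × 10^15 V

624600000 MV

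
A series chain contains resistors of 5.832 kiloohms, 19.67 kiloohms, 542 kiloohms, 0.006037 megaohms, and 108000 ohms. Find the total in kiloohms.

In kiloohms:
  5.832 kiloohms → 5.832
  19.67 kiloohms → 19.67
  542 kiloohms → 542
  0.006037 megaohms = 0.006037 × 10^3 kiloohms = 6.037
  108000 ohms = 108000 × 10^-3 kiloohms = 108
Sum: 5.832 + 19.67 + 542 + 6.037 + 108 = 681.539

681.539 kiloohms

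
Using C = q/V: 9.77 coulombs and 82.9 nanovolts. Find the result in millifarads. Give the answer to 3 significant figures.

118000000000 millifarads

(9.77) / (82.9 × 10⁻⁹) = 0.11785 × 10⁹ F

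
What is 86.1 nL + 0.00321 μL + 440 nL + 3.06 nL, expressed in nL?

In nL:
  86.1 nL → 86.1
  0.00321 μL = 0.00321e3 nL = 3.21
  440 nL → 440
  3.06 nL → 3.06
Sum: 86.1 + 3.21 + 440 + 3.06 = 532.37

532.37 nL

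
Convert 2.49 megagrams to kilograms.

2490 kilograms

mega = 10⁶, kilo = 10³; factor is 10³.
2.49 × 10³ = 2490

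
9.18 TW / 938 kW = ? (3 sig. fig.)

(9.18e12) / (938e3) = 0.009787e9

9790000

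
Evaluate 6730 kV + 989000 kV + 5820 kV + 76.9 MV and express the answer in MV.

In MV:
  6730 kV = 6730 × 10^-3 MV = 6.73
  989000 kV = 989000 × 10^-3 MV = 989
  5820 kV = 5820 × 10^-3 MV = 5.82
  76.9 MV → 76.9
Sum: 6.73 + 989 + 5.82 + 76.9 = 1078.45

1078.45 MV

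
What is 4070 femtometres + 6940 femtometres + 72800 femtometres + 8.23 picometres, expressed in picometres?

92.04 picometres

In picometres:
  4070 femtometres = 4070e-3 picometres = 4.07
  6940 femtometres = 6940e-3 picometres = 6.94
  72800 femtometres = 72800e-3 picometres = 72.8
  8.23 picometres → 8.23
Sum: 4.07 + 6.94 + 72.8 + 8.23 = 92.04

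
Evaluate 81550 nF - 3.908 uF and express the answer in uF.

77.642 uF

In uF:
  81550 nF = 81550 × 10^-3 uF = 81.55
  3.908 uF → 3.908
Difference: 81.55 - 3.908 = 77.642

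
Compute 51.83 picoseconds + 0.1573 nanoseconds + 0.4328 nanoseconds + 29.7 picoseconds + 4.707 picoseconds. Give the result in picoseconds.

In picoseconds:
  51.83 picoseconds → 51.83
  0.1573 nanoseconds = 0.1573e3 picoseconds = 157.3
  0.4328 nanoseconds = 0.4328e3 picoseconds = 432.8
  29.7 picoseconds → 29.7
  4.707 picoseconds → 4.707
Sum: 51.83 + 157.3 + 432.8 + 29.7 + 4.707 = 676.337

676.337 picoseconds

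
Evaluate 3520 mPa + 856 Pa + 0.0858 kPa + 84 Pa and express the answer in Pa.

1029.32 Pa

In Pa:
  3520 mPa = 3520 × 10⁻³ Pa = 3.52
  856 Pa → 856
  0.0858 kPa = 0.0858 × 10³ Pa = 85.8
  84 Pa → 84
Sum: 3.52 + 856 + 85.8 + 84 = 1029.32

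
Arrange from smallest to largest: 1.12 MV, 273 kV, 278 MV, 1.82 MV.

1.12 MV = 1120000 V
273 kV = 273000 V
278 MV = 278000000 V
1.82 MV = 1820000 V

273 kV < 1.12 MV < 1.82 MV < 278 MV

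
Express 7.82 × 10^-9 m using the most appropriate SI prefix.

= 7.82 × 10^-9 m; 10^-9 is nano.

7.82 nm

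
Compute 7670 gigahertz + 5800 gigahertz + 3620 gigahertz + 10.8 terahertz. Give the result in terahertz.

27.89 terahertz

In terahertz:
  7670 gigahertz = 7670 × 10^-3 terahertz = 7.67
  5800 gigahertz = 5800 × 10^-3 terahertz = 5.8
  3620 gigahertz = 3620 × 10^-3 terahertz = 3.62
  10.8 terahertz → 10.8
Sum: 7.67 + 5.8 + 3.62 + 10.8 = 27.89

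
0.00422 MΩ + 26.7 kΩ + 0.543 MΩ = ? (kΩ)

In kΩ:
  0.00422 MΩ = 0.00422 × 10^3 kΩ = 4.22
  26.7 kΩ → 26.7
  0.543 MΩ = 0.543 × 10^3 kΩ = 543
Sum: 4.22 + 26.7 + 543 = 573.92

573.92 kΩ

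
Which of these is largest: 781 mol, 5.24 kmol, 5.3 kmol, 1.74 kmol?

5.3 kmol

781 mol = 781 mol
5.24 kmol = 5240 mol
5.3 kmol = 5300 mol
1.74 kmol = 1740 mol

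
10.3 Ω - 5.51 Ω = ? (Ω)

In Ω:
  10.3 Ω → 10.3
  5.51 Ω → 5.51
Difference: 10.3 - 5.51 = 4.79

4.79 Ω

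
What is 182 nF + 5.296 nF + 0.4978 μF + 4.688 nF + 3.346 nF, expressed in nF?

693.13 nF

In nF:
  182 nF → 182
  5.296 nF → 5.296
  0.4978 μF = 0.4978e3 nF = 497.8
  4.688 nF → 4.688
  3.346 nF → 3.346
Sum: 182 + 5.296 + 497.8 + 4.688 + 3.346 = 693.13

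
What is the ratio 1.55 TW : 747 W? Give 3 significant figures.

2070000000

(1.55 × 10¹²) / (747) = 0.002075 × 10¹²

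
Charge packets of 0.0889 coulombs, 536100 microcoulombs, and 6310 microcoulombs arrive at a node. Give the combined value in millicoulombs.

631.31 millicoulombs

In millicoulombs:
  0.0889 coulombs = 0.0889 × 10³ millicoulombs = 88.9
  536100 microcoulombs = 536100 × 10⁻³ millicoulombs = 536.1
  6310 microcoulombs = 6310 × 10⁻³ millicoulombs = 6.31
Sum: 88.9 + 536.1 + 6.31 = 631.31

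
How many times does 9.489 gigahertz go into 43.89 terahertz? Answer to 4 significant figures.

4625

(43.89 × 10^12) / (9.489 × 10^9) = 4.6254 × 10^3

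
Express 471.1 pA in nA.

0.4711 nA

pico = 10⁻¹², nano = 10⁻⁹; factor is 10⁻³.
471.1 × 10⁻³ = 0.4711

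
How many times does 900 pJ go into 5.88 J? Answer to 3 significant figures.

(5.88) / (900 × 10⁻¹²) = 0.006533 × 10¹²

6530000000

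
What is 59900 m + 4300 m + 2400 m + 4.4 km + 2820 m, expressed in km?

73.82 km

In km:
  59900 m = 59900 × 10⁻³ km = 59.9
  4300 m = 4300 × 10⁻³ km = 4.3
  2400 m = 2400 × 10⁻³ km = 2.4
  4.4 km → 4.4
  2820 m = 2820 × 10⁻³ km = 2.82
Sum: 59.9 + 4.3 + 2.4 + 4.4 + 2.82 = 73.82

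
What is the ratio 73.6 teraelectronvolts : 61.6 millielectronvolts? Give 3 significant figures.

(73.6 × 10^12) / (61.6 × 10^-3) = 1.195 × 10^15

1190000000000000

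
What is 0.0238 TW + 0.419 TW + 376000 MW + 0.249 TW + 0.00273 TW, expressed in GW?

In GW:
  0.0238 TW = 0.0238 × 10³ GW = 23.8
  0.419 TW = 0.419 × 10³ GW = 419
  376000 MW = 376000 × 10⁻³ GW = 376
  0.249 TW = 0.249 × 10³ GW = 249
  0.00273 TW = 0.00273 × 10³ GW = 2.73
Sum: 23.8 + 419 + 376 + 249 + 2.73 = 1070.53

1070.53 GW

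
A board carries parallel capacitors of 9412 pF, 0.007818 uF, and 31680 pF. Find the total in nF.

In nF:
  9412 pF = 9412e-3 nF = 9.412
  0.007818 uF = 0.007818e3 nF = 7.818
  31680 pF = 31680e-3 nF = 31.68
Sum: 9.412 + 7.818 + 31.68 = 48.91

48.91 nF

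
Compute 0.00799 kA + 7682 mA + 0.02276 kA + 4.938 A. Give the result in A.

43.37 A

In A:
  0.00799 kA = 0.00799 × 10³ A = 7.99
  7682 mA = 7682 × 10⁻³ A = 7.682
  0.02276 kA = 0.02276 × 10³ A = 22.76
  4.938 A → 4.938
Sum: 7.99 + 7.682 + 22.76 + 4.938 = 43.37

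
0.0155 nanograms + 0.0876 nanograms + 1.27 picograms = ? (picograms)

104.37 picograms

In picograms:
  0.0155 nanograms = 0.0155 × 10³ picograms = 15.5
  0.0876 nanograms = 0.0876 × 10³ picograms = 87.6
  1.27 picograms → 1.27
Sum: 15.5 + 87.6 + 1.27 = 104.37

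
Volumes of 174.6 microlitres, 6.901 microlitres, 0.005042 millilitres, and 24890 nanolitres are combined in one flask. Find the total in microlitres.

211.433 microlitres

In microlitres:
  174.6 microlitres → 174.6
  6.901 microlitres → 6.901
  0.005042 millilitres = 0.005042 × 10³ microlitres = 5.042
  24890 nanolitres = 24890 × 10⁻³ microlitres = 24.89
Sum: 174.6 + 6.901 + 5.042 + 24.89 = 211.433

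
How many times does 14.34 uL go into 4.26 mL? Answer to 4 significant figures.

297.1

(4.26 × 10^-3) / (14.34 × 10^-6) = 0.29707 × 10^3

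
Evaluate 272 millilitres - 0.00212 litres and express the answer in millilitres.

In millilitres:
  272 millilitres → 272
  0.00212 litres = 0.00212e3 millilitres = 2.12
Difference: 272 - 2.12 = 269.88

269.88 millilitres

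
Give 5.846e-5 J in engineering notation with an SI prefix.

= 58.46e-6 J; 1e-6 is micro.

58.46 uJ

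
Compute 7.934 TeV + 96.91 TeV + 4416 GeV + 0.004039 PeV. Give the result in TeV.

113.299 TeV

In TeV:
  7.934 TeV → 7.934
  96.91 TeV → 96.91
  4416 GeV = 4416e-3 TeV = 4.416
  0.004039 PeV = 0.004039e3 TeV = 4.039
Sum: 7.934 + 96.91 + 4.416 + 4.039 = 113.299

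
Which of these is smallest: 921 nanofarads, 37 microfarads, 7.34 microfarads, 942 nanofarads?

921 nanofarads = 0.000000921 farads
37 microfarads = 0.000037 farads
7.34 microfarads = 0.00000734 farads
942 nanofarads = 0.000000942 farads

921 nanofarads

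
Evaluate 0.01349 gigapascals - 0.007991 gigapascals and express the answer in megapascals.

5.499 megapascals

In megapascals:
  0.01349 gigapascals = 0.01349 × 10^3 megapascals = 13.49
  0.007991 gigapascals = 0.007991 × 10^3 megapascals = 7.991
Difference: 13.49 - 7.991 = 5.499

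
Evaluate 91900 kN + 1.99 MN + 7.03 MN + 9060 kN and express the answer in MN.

109.98 MN

In MN:
  91900 kN = 91900e-3 MN = 91.9
  1.99 MN → 1.99
  7.03 MN → 7.03
  9060 kN = 9060e-3 MN = 9.06
Sum: 91.9 + 1.99 + 7.03 + 9.06 = 109.98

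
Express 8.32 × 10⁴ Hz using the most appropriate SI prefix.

83.2 kHz

= 83.2 × 10³ Hz; 10³ is kilo.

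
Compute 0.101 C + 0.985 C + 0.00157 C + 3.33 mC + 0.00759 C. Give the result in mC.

1098.49 mC

In mC:
  0.101 C = 0.101 × 10³ mC = 101
  0.985 C = 0.985 × 10³ mC = 985
  0.00157 C = 0.00157 × 10³ mC = 1.57
  3.33 mC → 3.33
  0.00759 C = 0.00759 × 10³ mC = 7.59
Sum: 101 + 985 + 1.57 + 3.33 + 7.59 = 1098.49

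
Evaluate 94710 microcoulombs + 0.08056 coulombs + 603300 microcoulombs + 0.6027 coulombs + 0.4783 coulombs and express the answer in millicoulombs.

In millicoulombs:
  94710 microcoulombs = 94710 × 10^-3 millicoulombs = 94.71
  0.08056 coulombs = 0.08056 × 10^3 millicoulombs = 80.56
  603300 microcoulombs = 603300 × 10^-3 millicoulombs = 603.3
  0.6027 coulombs = 0.6027 × 10^3 millicoulombs = 602.7
  0.4783 coulombs = 0.4783 × 10^3 millicoulombs = 478.3
Sum: 94.71 + 80.56 + 603.3 + 602.7 + 478.3 = 1859.57

1859.57 millicoulombs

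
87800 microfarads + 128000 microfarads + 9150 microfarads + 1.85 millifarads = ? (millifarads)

In millifarads:
  87800 microfarads = 87800e-3 millifarads = 87.8
  128000 microfarads = 128000e-3 millifarads = 128
  9150 microfarads = 9150e-3 millifarads = 9.15
  1.85 millifarads → 1.85
Sum: 87.8 + 128 + 9.15 + 1.85 = 226.8

226.8 millifarads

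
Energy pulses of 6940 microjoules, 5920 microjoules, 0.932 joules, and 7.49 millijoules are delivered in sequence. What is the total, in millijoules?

952.35 millijoules

In millijoules:
  6940 microjoules = 6940 × 10^-3 millijoules = 6.94
  5920 microjoules = 5920 × 10^-3 millijoules = 5.92
  0.932 joules = 0.932 × 10^3 millijoules = 932
  7.49 millijoules → 7.49
Sum: 6.94 + 5.92 + 932 + 7.49 = 952.35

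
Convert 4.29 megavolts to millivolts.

4290000000 millivolts

mega = 1e6, milli = 1e-3; factor is 1e9.
4.29 × 1e9 = 4290000000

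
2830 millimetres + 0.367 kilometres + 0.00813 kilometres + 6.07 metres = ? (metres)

384.03 metres

In metres:
  2830 millimetres = 2830e-3 metres = 2.83
  0.367 kilometres = 0.367e3 metres = 367
  0.00813 kilometres = 0.00813e3 metres = 8.13
  6.07 metres → 6.07
Sum: 2.83 + 367 + 8.13 + 6.07 = 384.03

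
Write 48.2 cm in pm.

482000000000 pm

centi = 1e-2, pico = 1e-12; factor is 1e10.
48.2 × 1e10 = 482000000000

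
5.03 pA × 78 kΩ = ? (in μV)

5.03e-12 × 78e3 = 392.34e-9 V

0.39234 μV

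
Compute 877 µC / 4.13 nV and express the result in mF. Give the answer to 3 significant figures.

(877 × 10^-6) / (4.13 × 10^-9) = 212.35 × 10^3 F

212000000 mF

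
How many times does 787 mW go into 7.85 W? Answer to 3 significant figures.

9.97

(7.85) / (787e-3) = 0.009975e3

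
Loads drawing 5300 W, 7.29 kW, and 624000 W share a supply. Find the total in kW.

In kW:
  5300 W = 5300 × 10^-3 kW = 5.3
  7.29 kW → 7.29
  624000 W = 624000 × 10^-3 kW = 624
Sum: 5.3 + 7.29 + 624 = 636.59

636.59 kW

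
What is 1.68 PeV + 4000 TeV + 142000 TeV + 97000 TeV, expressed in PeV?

In PeV:
  1.68 PeV → 1.68
  4000 TeV = 4000 × 10⁻³ PeV = 4
  142000 TeV = 142000 × 10⁻³ PeV = 142
  97000 TeV = 97000 × 10⁻³ PeV = 97
Sum: 1.68 + 4 + 142 + 97 = 244.68

244.68 PeV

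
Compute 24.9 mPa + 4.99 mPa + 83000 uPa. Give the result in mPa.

In mPa:
  24.9 mPa → 24.9
  4.99 mPa → 4.99
  83000 uPa = 83000 × 10^-3 mPa = 83
Sum: 24.9 + 4.99 + 83 = 112.89

112.89 mPa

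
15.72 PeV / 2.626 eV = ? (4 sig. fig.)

(15.72 × 10^15) / (2.626) = 5.9863 × 10^15

5986000000000000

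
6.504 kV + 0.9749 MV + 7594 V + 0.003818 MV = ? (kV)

992.816 kV

In kV:
  6.504 kV → 6.504
  0.9749 MV = 0.9749 × 10³ kV = 974.9
  7594 V = 7594 × 10⁻³ kV = 7.594
  0.003818 MV = 0.003818 × 10³ kV = 3.818
Sum: 6.504 + 974.9 + 7.594 + 3.818 = 992.816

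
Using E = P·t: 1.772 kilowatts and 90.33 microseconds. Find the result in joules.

1.772 × 10³ × 90.33 × 10⁻⁶ = 160.06476 × 10⁻³ J

0.16006476 joules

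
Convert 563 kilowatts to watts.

kilo = 10^3, (no prefix) = 10^0; factor is 10^3.
563 × 10^3 = 563000

563000 watts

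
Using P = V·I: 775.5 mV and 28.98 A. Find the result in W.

22.47399 W

775.5e-3 × 28.98 = 22473.99e-3 W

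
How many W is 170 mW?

0.17 W

milli = 1e-3, (no prefix) = 1e0; factor is 1e-3.
170 × 1e-3 = 0.17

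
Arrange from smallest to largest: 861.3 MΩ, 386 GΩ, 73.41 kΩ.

73.41 kΩ < 861.3 MΩ < 386 GΩ

861.3 MΩ = 861300000 Ω
386 GΩ = 386000000000 Ω
73.41 kΩ = 73410 Ω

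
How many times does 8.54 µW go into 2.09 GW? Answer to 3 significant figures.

(2.09 × 10⁹) / (8.54 × 10⁻⁶) = 0.2447 × 10¹⁵

245000000000000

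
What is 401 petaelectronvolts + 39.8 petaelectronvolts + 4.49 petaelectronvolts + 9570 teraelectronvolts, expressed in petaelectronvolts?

454.86 petaelectronvolts

In petaelectronvolts:
  401 petaelectronvolts → 401
  39.8 petaelectronvolts → 39.8
  4.49 petaelectronvolts → 4.49
  9570 teraelectronvolts = 9570e-3 petaelectronvolts = 9.57
Sum: 401 + 39.8 + 4.49 + 9.57 = 454.86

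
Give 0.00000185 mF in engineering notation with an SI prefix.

1.85 nF

= 1.85 × 10⁻⁹ F; 10⁻⁹ is nano.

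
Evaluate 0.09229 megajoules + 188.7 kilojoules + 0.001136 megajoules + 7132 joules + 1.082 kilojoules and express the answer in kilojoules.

290.34 kilojoules

In kilojoules:
  0.09229 megajoules = 0.09229 × 10^3 kilojoules = 92.29
  188.7 kilojoules → 188.7
  0.001136 megajoules = 0.001136 × 10^3 kilojoules = 1.136
  7132 joules = 7132 × 10^-3 kilojoules = 7.132
  1.082 kilojoules → 1.082
Sum: 92.29 + 188.7 + 1.136 + 7.132 + 1.082 = 290.34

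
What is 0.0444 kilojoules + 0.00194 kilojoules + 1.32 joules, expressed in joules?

47.66 joules

In joules:
  0.0444 kilojoules = 0.0444 × 10³ joules = 44.4
  0.00194 kilojoules = 0.00194 × 10³ joules = 1.94
  1.32 joules → 1.32
Sum: 44.4 + 1.94 + 1.32 = 47.66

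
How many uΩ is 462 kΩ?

462000000000 uΩ

kilo = 10³, micro = 10⁻⁶; factor is 10⁹.
462 × 10⁹ = 462000000000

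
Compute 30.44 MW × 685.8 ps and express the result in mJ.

30.44e6 × 685.8e-12 = 20875.752e-6 J

20.875752 mJ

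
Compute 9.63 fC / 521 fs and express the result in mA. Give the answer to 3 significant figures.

18.5 mA

(9.63e-15) / (521e-15) = 0.018484 A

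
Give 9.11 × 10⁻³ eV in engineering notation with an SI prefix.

9.11 meV

= 9.11 × 10⁻³ eV; 10⁻³ is milli.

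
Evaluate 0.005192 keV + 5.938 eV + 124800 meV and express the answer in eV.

135.93 eV

In eV:
  0.005192 keV = 0.005192e3 eV = 5.192
  5.938 eV → 5.938
  124800 meV = 124800e-3 eV = 124.8
Sum: 5.192 + 5.938 + 124.8 = 135.93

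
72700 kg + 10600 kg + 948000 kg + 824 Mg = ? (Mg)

In Mg:
  72700 kg = 72700e-3 Mg = 72.7
  10600 kg = 10600e-3 Mg = 10.6
  948000 kg = 948000e-3 Mg = 948
  824 Mg → 824
Sum: 72.7 + 10.6 + 948 + 824 = 1855.3

1855.3 Mg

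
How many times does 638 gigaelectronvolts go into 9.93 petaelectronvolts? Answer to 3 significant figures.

15600

(9.93 × 10^15) / (638 × 10^9) = 0.01556 × 10^6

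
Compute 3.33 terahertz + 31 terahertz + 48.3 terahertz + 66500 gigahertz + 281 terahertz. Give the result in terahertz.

430.13 terahertz

In terahertz:
  3.33 terahertz → 3.33
  31 terahertz → 31
  48.3 terahertz → 48.3
  66500 gigahertz = 66500 × 10⁻³ terahertz = 66.5
  281 terahertz → 281
Sum: 3.33 + 31 + 48.3 + 66.5 + 281 = 430.13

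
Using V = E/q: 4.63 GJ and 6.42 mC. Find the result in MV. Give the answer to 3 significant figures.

(4.63 × 10^9) / (6.42 × 10^-3) = 0.72118 × 10^12 V

721000 MV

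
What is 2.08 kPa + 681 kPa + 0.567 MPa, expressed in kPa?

In kPa:
  2.08 kPa → 2.08
  681 kPa → 681
  0.567 MPa = 0.567e3 kPa = 567
Sum: 2.08 + 681 + 567 = 1250.08

1250.08 kPa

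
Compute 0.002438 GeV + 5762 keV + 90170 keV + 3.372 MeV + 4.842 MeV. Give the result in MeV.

106.584 MeV

In MeV:
  0.002438 GeV = 0.002438 × 10³ MeV = 2.438
  5762 keV = 5762 × 10⁻³ MeV = 5.762
  90170 keV = 90170 × 10⁻³ MeV = 90.17
  3.372 MeV → 3.372
  4.842 MeV → 4.842
Sum: 2.438 + 5.762 + 90.17 + 3.372 + 4.842 = 106.584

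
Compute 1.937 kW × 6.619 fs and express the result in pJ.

1.937e3 × 6.619e-15 = 12.821003e-12 J

12.821003 pJ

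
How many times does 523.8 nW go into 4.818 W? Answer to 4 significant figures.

9198000

(4.818) / (523.8e-9) = 0.0091982e9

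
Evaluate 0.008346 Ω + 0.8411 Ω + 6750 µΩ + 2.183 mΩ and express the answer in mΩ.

858.379 mΩ

In mΩ:
  0.008346 Ω = 0.008346 × 10³ mΩ = 8.346
  0.8411 Ω = 0.8411 × 10³ mΩ = 841.1
  6750 µΩ = 6750 × 10⁻³ mΩ = 6.75
  2.183 mΩ → 2.183
Sum: 8.346 + 841.1 + 6.75 + 2.183 = 858.379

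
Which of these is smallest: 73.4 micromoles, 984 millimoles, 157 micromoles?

73.4 micromoles = 0.0000734 moles
984 millimoles = 0.984 moles
157 micromoles = 0.000157 moles

73.4 micromoles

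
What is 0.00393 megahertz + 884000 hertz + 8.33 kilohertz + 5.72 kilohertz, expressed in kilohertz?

901.98 kilohertz

In kilohertz:
  0.00393 megahertz = 0.00393 × 10³ kilohertz = 3.93
  884000 hertz = 884000 × 10⁻³ kilohertz = 884
  8.33 kilohertz → 8.33
  5.72 kilohertz → 5.72
Sum: 3.93 + 884 + 8.33 + 5.72 = 901.98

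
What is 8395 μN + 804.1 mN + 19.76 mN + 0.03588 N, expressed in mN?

868.135 mN

In mN:
  8395 μN = 8395 × 10^-3 mN = 8.395
  804.1 mN → 804.1
  19.76 mN → 19.76
  0.03588 N = 0.03588 × 10^3 mN = 35.88
Sum: 8.395 + 804.1 + 19.76 + 35.88 = 868.135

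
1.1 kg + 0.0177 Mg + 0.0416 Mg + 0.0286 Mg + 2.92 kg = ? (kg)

In kg:
  1.1 kg → 1.1
  0.0177 Mg = 0.0177e3 kg = 17.7
  0.0416 Mg = 0.0416e3 kg = 41.6
  0.0286 Mg = 0.0286e3 kg = 28.6
  2.92 kg → 2.92
Sum: 1.1 + 17.7 + 41.6 + 28.6 + 2.92 = 91.92

91.92 kg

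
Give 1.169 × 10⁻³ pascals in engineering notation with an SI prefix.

1.169 millipascals

= 1.169 × 10⁻³ pascals; 10⁻³ is milli.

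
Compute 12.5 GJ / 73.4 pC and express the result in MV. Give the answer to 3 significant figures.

170000000000000 MV

(12.5 × 10^9) / (73.4 × 10^-12) = 0.1703 × 10^21 V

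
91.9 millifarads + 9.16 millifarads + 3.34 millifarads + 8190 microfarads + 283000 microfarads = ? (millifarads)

In millifarads:
  91.9 millifarads → 91.9
  9.16 millifarads → 9.16
  3.34 millifarads → 3.34
  8190 microfarads = 8190 × 10^-3 millifarads = 8.19
  283000 microfarads = 283000 × 10^-3 millifarads = 283
Sum: 91.9 + 9.16 + 3.34 + 8.19 + 283 = 395.59

395.59 millifarads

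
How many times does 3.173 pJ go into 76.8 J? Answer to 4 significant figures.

(76.8) / (3.173 × 10⁻¹²) = 24.204 × 10¹²

24200000000000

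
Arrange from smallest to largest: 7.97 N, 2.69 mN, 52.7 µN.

7.97 N = 7.97 N
2.69 mN = 0.00269 N
52.7 µN = 0.0000527 N

52.7 µN < 2.69 mN < 7.97 N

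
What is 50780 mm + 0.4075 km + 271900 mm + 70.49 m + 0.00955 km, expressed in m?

In m:
  50780 mm = 50780 × 10^-3 m = 50.78
  0.4075 km = 0.4075 × 10^3 m = 407.5
  271900 mm = 271900 × 10^-3 m = 271.9
  70.49 m → 70.49
  0.00955 km = 0.00955 × 10^3 m = 9.55
Sum: 50.78 + 407.5 + 271.9 + 70.49 + 9.55 = 810.22

810.22 m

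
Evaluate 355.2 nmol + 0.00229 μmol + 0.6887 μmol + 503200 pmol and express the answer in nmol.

1549.39 nmol

In nmol:
  355.2 nmol → 355.2
  0.00229 μmol = 0.00229 × 10^3 nmol = 2.29
  0.6887 μmol = 0.6887 × 10^3 nmol = 688.7
  503200 pmol = 503200 × 10^-3 nmol = 503.2
Sum: 355.2 + 2.29 + 688.7 + 503.2 = 1549.39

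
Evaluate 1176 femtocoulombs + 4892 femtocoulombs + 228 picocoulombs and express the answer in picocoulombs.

234.068 picocoulombs

In picocoulombs:
  1176 femtocoulombs = 1176 × 10^-3 picocoulombs = 1.176
  4892 femtocoulombs = 4892 × 10^-3 picocoulombs = 4.892
  228 picocoulombs → 228
Sum: 1.176 + 4.892 + 228 = 234.068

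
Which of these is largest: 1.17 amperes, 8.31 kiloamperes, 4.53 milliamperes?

8.31 kiloamperes

1.17 amperes = 1.17 amperes
8.31 kiloamperes = 8310 amperes
4.53 milliamperes = 0.00453 amperes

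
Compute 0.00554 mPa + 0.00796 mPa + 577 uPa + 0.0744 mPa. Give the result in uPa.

664.9 uPa

In uPa:
  0.00554 mPa = 0.00554e3 uPa = 5.54
  0.00796 mPa = 0.00796e3 uPa = 7.96
  577 uPa → 577
  0.0744 mPa = 0.0744e3 uPa = 74.4
Sum: 5.54 + 7.96 + 577 + 74.4 = 664.9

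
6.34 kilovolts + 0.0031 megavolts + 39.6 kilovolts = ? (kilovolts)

In kilovolts:
  6.34 kilovolts → 6.34
  0.0031 megavolts = 0.0031 × 10³ kilovolts = 3.1
  39.6 kilovolts → 39.6
Sum: 6.34 + 3.1 + 39.6 = 49.04

49.04 kilovolts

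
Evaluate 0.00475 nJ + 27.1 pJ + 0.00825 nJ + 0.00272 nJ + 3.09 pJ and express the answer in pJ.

In pJ:
  0.00475 nJ = 0.00475 × 10³ pJ = 4.75
  27.1 pJ → 27.1
  0.00825 nJ = 0.00825 × 10³ pJ = 8.25
  0.00272 nJ = 0.00272 × 10³ pJ = 2.72
  3.09 pJ → 3.09
Sum: 4.75 + 27.1 + 8.25 + 2.72 + 3.09 = 45.91

45.91 pJ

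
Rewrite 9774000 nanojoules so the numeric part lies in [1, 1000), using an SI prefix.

= 9.774e-3 joules; 1e-3 is milli.

9.774 millijoules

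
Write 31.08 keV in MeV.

0.03108 MeV

kilo = 10^3, mega = 10^6; factor is 10^-3.
31.08 × 10^-3 = 0.03108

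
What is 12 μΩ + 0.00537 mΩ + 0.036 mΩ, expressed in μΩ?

In μΩ:
  12 μΩ → 12
  0.00537 mΩ = 0.00537 × 10³ μΩ = 5.37
  0.036 mΩ = 0.036 × 10³ μΩ = 36
Sum: 12 + 5.37 + 36 = 53.37

53.37 μΩ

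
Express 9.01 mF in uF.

9010 uF

milli = 10^-3, micro = 10^-6; factor is 10^3.
9.01 × 10^3 = 9010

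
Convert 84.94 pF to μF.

pico = 1e-12, micro = 1e-6; factor is 1e-6.
84.94 × 1e-6 = 0.00008494

0.00008494 μF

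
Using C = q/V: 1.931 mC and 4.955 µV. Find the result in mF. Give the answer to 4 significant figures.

389700 mF

(1.931 × 10⁻³) / (4.955 × 10⁻⁶) = 0.389707 × 10³ F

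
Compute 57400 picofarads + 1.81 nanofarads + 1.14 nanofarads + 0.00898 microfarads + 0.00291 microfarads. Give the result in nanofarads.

72.24 nanofarads

In nanofarads:
  57400 picofarads = 57400e-3 nanofarads = 57.4
  1.81 nanofarads → 1.81
  1.14 nanofarads → 1.14
  0.00898 microfarads = 0.00898e3 nanofarads = 8.98
  0.00291 microfarads = 0.00291e3 nanofarads = 2.91
Sum: 57.4 + 1.81 + 1.14 + 8.98 + 2.91 = 72.24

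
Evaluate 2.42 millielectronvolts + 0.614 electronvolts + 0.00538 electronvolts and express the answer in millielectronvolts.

In millielectronvolts:
  2.42 millielectronvolts → 2.42
  0.614 electronvolts = 0.614 × 10^3 millielectronvolts = 614
  0.00538 electronvolts = 0.00538 × 10^3 millielectronvolts = 5.38
Sum: 2.42 + 614 + 5.38 = 621.8

621.8 millielectronvolts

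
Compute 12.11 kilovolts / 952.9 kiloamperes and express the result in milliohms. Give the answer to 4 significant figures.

(12.11e3) / (952.9e3) = 0.0127086 Ω

12.71 milliohms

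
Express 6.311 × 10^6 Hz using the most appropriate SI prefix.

6.311 MHz

= 6.311 × 10^6 Hz; 10^6 is mega.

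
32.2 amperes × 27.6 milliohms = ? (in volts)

32.2 × 27.6 × 10^-3 = 888.72 × 10^-3 V

0.88872 volts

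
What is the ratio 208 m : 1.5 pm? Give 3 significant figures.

139000000000000

(208) / (1.5e-12) = 138.7e12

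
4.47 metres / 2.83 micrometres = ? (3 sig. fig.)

1580000

(4.47) / (2.83 × 10⁻⁶) = 1.58 × 10⁶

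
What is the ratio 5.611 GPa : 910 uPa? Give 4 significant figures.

(5.611 × 10⁹) / (910 × 10⁻⁶) = 0.0061659 × 10¹⁵

6166000000000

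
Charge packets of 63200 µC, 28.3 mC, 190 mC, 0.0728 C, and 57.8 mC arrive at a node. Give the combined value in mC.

412.1 mC

In mC:
  63200 µC = 63200 × 10^-3 mC = 63.2
  28.3 mC → 28.3
  190 mC → 190
  0.0728 C = 0.0728 × 10^3 mC = 72.8
  57.8 mC → 57.8
Sum: 63.2 + 28.3 + 190 + 72.8 + 57.8 = 412.1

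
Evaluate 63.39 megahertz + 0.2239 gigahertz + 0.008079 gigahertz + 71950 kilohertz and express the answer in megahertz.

In megahertz:
  63.39 megahertz → 63.39
  0.2239 gigahertz = 0.2239 × 10^3 megahertz = 223.9
  0.008079 gigahertz = 0.008079 × 10^3 megahertz = 8.079
  71950 kilohertz = 71950 × 10^-3 megahertz = 71.95
Sum: 63.39 + 223.9 + 8.079 + 71.95 = 367.319

367.319 megahertz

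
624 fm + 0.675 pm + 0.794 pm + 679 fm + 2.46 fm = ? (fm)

2774.46 fm

In fm:
  624 fm → 624
  0.675 pm = 0.675 × 10³ fm = 675
  0.794 pm = 0.794 × 10³ fm = 794
  679 fm → 679
  2.46 fm → 2.46
Sum: 624 + 675 + 794 + 679 + 2.46 = 2774.46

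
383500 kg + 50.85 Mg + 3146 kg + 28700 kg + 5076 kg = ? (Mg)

471.272 Mg

In Mg:
  383500 kg = 383500 × 10⁻³ Mg = 383.5
  50.85 Mg → 50.85
  3146 kg = 3146 × 10⁻³ Mg = 3.146
  28700 kg = 28700 × 10⁻³ Mg = 28.7
  5076 kg = 5076 × 10⁻³ Mg = 5.076
Sum: 383.5 + 50.85 + 3.146 + 28.7 + 5.076 = 471.272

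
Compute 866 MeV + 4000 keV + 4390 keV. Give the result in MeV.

In MeV:
  866 MeV → 866
  4000 keV = 4000 × 10^-3 MeV = 4
  4390 keV = 4390 × 10^-3 MeV = 4.39
Sum: 866 + 4 + 4.39 = 874.39

874.39 MeV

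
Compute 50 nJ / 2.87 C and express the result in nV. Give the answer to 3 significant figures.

17.4 nV

(50 × 10^-9) / (2.87) = 17.422 × 10^-9 V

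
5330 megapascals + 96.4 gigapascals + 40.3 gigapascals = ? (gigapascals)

142.03 gigapascals

In gigapascals:
  5330 megapascals = 5330 × 10^-3 gigapascals = 5.33
  96.4 gigapascals → 96.4
  40.3 gigapascals → 40.3
Sum: 5.33 + 96.4 + 40.3 = 142.03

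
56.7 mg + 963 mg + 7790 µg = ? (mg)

1027.49 mg

In mg:
  56.7 mg → 56.7
  963 mg → 963
  7790 µg = 7790 × 10⁻³ mg = 7.79
Sum: 56.7 + 963 + 7.79 = 1027.49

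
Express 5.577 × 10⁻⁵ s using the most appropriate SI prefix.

= 55.77 × 10⁻⁶ s; 10⁻⁶ is micro.

55.77 us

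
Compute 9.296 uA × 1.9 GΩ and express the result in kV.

9.296 × 10^-6 × 1.9 × 10^9 = 17.6624 × 10^3 V

17.6624 kV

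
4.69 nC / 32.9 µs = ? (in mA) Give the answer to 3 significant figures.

(4.69 × 10^-9) / (32.9 × 10^-6) = 0.14255 × 10^-3 A

0.143 mA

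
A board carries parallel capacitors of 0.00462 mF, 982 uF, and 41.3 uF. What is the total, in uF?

In uF:
  0.00462 mF = 0.00462 × 10^3 uF = 4.62
  982 uF → 982
  41.3 uF → 41.3
Sum: 4.62 + 982 + 41.3 = 1027.92

1027.92 uF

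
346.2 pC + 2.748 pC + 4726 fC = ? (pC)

353.674 pC

In pC:
  346.2 pC → 346.2
  2.748 pC → 2.748
  4726 fC = 4726 × 10^-3 pC = 4.726
Sum: 346.2 + 2.748 + 4.726 = 353.674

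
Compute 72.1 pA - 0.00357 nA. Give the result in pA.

In pA:
  72.1 pA → 72.1
  0.00357 nA = 0.00357 × 10³ pA = 3.57
Difference: 72.1 - 3.57 = 68.53

68.53 pA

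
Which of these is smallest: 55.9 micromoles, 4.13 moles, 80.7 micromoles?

55.9 micromoles = 0.0000559 moles
4.13 moles = 4.13 moles
80.7 micromoles = 0.0000807 moles

55.9 micromoles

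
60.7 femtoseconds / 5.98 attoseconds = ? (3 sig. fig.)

(60.7e-15) / (5.98e-18) = 10.15e3

10200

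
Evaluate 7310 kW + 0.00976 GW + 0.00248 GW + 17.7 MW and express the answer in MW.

In MW:
  7310 kW = 7310e-3 MW = 7.31
  0.00976 GW = 0.00976e3 MW = 9.76
  0.00248 GW = 0.00248e3 MW = 2.48
  17.7 MW → 17.7
Sum: 7.31 + 9.76 + 2.48 + 17.7 = 37.25

37.25 MW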